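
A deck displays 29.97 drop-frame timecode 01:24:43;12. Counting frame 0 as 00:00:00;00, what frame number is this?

As if non-drop at 30 labels/s: (1 × 3600 + 24 × 60 + 43) × 30 + 12 = 152502.
Minute boundaries passed: 84; those not divisible by 10: 84 − 8 = 76; dropped labels = 2 × 76 = 152.
Actual frame index = 152502 − 152 = 152350.

152350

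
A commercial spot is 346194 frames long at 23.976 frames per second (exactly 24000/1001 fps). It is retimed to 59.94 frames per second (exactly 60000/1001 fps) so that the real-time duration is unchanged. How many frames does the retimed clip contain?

865485 frames

Target frames = source frames × (target rate / source rate) = 346194 × (60000/1001)/(24000/1001) = 346194 × 5/2 = 865485.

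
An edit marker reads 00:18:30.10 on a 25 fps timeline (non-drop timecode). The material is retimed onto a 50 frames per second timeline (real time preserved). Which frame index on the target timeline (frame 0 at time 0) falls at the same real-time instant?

Source frame index: (0×3600 + 18×60 + 30) × 25 + 10 = 27760.
Real time: 27760 / (25) = 5552/5 s.
Target frame: (5552/5) × (50) = 55520.

frame 55520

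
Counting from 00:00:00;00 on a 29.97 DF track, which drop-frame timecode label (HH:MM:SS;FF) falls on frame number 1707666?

15:49:39;06

Each 10-minute DF block holds 10 × 60 × 30 − 9 × 2 = 17982 frames. 1707666 ÷ 17982 → 94 full blocks, remainder 17358.
Within the partial block the first minute is 1800 frames and each further minute 1798, so 9 further minute boundaries passed. Total skipped labels = 18 × 94 + 2 × 9 = 1710.
Non-drop label index = 1707666 + 1710 = 1709376; at 30 labels/s that is 15:49:39:06, i.e. DF 15:49:39;06.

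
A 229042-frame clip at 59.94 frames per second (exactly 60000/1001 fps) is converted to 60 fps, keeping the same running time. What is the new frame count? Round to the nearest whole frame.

229271 frames

Frames at target rate = 229042 × (60) / (60000/1001) = 114635521/500 ≈ 229271.042.
Nearest whole frame: 229271.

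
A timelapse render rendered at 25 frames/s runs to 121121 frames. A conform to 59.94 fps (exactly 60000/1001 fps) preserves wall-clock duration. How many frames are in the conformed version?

Target frames = source frames × (target rate / source rate) = 121121 × (60000/1001)/(25) = 121121 × 2400/1001 = 290400.

290400 frames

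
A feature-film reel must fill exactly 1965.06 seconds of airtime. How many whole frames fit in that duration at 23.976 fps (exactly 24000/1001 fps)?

47114 frames

Frames = 1965.06 × 24000/1001 = 47161440/1001 ≈ 47114.3257.
Complete frames: 47114.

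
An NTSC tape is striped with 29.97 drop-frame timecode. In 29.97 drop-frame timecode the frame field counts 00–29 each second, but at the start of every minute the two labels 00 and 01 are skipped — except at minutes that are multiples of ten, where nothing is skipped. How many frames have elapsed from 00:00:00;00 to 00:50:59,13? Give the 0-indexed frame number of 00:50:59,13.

Complete 10-minute blocks: 5, each 17982 frames → 89910.
Remaining 0 whole minutes in the current block: 0 frames.
Within the current minute: 59 × 30 + 13 = 1783. Total = 89910 + 0 + 1783 = 91693.

91693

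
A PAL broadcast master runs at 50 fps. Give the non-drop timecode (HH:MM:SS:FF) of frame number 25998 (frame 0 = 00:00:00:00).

25998 ÷ 50 = 519 full seconds, remainder 48 frames.
519 s = 0 h 8 min 39 s.
Timecode: 00:08:39:48.

00:08:39:48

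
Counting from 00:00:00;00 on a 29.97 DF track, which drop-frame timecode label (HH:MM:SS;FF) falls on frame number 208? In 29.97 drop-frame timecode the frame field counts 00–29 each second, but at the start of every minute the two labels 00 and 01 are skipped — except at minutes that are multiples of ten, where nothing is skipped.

00:00:06;28

Each 10-minute DF block holds 10 × 60 × 30 − 9 × 2 = 17982 frames. 208 ÷ 17982 → 0 full blocks, remainder 208.
Within the partial block the first minute is 1800 frames and each further minute 1798, so 0 further minute boundaries passed. Total skipped labels = 18 × 0 + 2 × 0 = 0.
Non-drop label index = 208 + 0 = 208; at 30 labels/s that is 00:00:06:28, i.e. DF 00:00:06;28.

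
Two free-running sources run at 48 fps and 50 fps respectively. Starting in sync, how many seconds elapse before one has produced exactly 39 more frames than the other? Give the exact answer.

The gap grows by |50 − 48| = 2 frames per second.
Time for a 39-frame gap: 39 ÷ (2) = 19.5 s.

19.5 seconds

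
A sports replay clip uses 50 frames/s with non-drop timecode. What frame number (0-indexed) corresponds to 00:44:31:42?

frame 133592

Total seconds to the label: (0 × 3600 + 44 × 60 + 31) = 2671.
Frame index = 2671 × 50 + 42 = 133592.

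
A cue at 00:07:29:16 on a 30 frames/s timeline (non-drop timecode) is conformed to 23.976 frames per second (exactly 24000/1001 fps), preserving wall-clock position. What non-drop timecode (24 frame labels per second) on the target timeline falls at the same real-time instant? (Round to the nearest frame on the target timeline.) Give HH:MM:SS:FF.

Source frame index: (0×3600 + 7×60 + 29) × 30 + 16 = 13486.
Real time: 13486 / (30) = 6743/15 s.
Target frame: (6743/15) × (24000/1001) = 980800/91 ≈ 10778.022 → 10778.
At 24 labels/s: frame 10778 → 00:07:29:02.

00:07:29:02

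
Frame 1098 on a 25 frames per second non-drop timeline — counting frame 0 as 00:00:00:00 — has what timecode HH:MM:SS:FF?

00:00:43:23

1098 ÷ 25 = 43 full seconds, remainder 23 frames.
43 s = 0 h 0 min 43 s.
Timecode: 00:00:43:23.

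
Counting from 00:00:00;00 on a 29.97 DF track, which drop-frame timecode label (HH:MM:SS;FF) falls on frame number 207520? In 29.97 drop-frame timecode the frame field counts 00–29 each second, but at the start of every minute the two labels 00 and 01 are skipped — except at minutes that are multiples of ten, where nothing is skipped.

01:55:24;08

Each 10-minute DF block holds 10 × 60 × 30 − 9 × 2 = 17982 frames. 207520 ÷ 17982 → 11 full blocks, remainder 9718.
Within the partial block the first minute is 1800 frames and each further minute 1798, so 5 further minute boundaries passed. Total skipped labels = 18 × 11 + 2 × 5 = 208.
Non-drop label index = 207520 + 208 = 207728; at 30 labels/s that is 01:55:24:08, i.e. DF 01:55:24;08.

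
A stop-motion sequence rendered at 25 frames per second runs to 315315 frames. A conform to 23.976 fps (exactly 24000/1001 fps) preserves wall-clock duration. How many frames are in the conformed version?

Target frames = source frames × (target rate / source rate) = 315315 × (24000/1001)/(25) = 315315 × 960/1001 = 302400.

302400 frames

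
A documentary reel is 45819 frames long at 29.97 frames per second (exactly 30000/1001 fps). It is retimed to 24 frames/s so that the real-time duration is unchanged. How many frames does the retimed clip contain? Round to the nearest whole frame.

Frames at target rate = 45819 × (24) / (30000/1001) = 45864819/1250 ≈ 36691.855.
Nearest whole frame: 36692.

36692 frames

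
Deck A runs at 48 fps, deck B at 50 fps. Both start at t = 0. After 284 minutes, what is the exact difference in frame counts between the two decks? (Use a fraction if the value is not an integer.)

284 min = 17040 s.
A emits 48 × 17040 = 817920 frames; B emits 50 × 17040 = 852000.
Difference = 34080 frames; B is ahead of A.

34080 frames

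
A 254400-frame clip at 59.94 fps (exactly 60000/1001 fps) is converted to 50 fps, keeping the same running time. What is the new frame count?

Target frames = source frames × (target rate / source rate) = 254400 × (50)/(60000/1001) = 254400 × 1001/1200 = 212212.

212212 frames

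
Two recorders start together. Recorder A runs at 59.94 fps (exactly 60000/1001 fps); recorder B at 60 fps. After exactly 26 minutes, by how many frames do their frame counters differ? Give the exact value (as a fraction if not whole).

7200/77 frames

26 min = 1560 s.
A emits 60000/1001 × 1560 = 7200000/77 frames; B emits 60 × 1560 = 93600.
Difference = 7200/77 frames (≈ 93.5065); B is ahead of A.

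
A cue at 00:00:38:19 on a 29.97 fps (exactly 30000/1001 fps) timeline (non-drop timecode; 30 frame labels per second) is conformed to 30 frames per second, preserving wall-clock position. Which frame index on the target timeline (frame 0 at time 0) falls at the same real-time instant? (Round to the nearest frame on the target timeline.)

frame 1160

Source frame index: (0×3600 + 0×60 + 38) × 30 + 19 = 1159.
Real time: 1159 / (30000/1001) = 1160159/30000 s.
Target frame: (1160159/30000) × (30) = 1160159/1000 ≈ 1160.159 → 1160.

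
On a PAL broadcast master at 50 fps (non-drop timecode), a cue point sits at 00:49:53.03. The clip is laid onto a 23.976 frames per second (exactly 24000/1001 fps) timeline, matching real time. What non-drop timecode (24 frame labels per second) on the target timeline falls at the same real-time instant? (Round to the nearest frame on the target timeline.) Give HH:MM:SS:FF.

00:49:50:02

Source frame index: (0×3600 + 49×60 + 53) × 50 + 3 = 149653.
Real time: 149653 / (50) = 149653/50 s.
Target frame: (149653/50) × (24000/1001) = 10261920/143 ≈ 71761.678 → 71762.
At 24 labels/s: frame 71762 → 00:49:50:02.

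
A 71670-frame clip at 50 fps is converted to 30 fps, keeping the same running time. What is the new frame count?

Frames at target rate = 71670 × (30) / (50) = 43002.

43002 frames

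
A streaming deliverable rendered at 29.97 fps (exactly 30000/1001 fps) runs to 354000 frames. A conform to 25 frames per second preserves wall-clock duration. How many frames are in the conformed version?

Target frames = source frames × (target rate / source rate) = 354000 × (25)/(30000/1001) = 354000 × 1001/1200 = 295295.

295295 frames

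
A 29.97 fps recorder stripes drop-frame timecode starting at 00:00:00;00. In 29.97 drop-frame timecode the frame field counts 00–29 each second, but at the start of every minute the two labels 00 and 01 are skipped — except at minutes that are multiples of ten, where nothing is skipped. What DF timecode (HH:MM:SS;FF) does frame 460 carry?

00:00:15;10

Ten DF minutes hold 17982 frames, so frame 460 lies in block 0 (frames 0–17981) with 460 frames into that block.
The block's first minute is 1800 frames and the rest 1798 each; 460 frames reaches minute 0, so 0 × 18 + 0 × 2 = 0 labels have been skipped so far.
Adding those back, label number 460 + 0 = 460 at 30 labels/s is 15 s + 10 f = 0 h 0 min 15 s frame 10, i.e. 00:00:15;10.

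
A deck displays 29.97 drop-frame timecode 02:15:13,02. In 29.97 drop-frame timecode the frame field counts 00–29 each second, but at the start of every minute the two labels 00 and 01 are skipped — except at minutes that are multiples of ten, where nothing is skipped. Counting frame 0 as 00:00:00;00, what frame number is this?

As if non-drop at 30 labels/s: (2 × 3600 + 15 × 60 + 13) × 30 + 2 = 243392.
Minute boundaries passed: 135; those not divisible by 10: 135 − 13 = 122; dropped labels = 2 × 122 = 244.
Actual frame index = 243392 − 244 = 243148.

243148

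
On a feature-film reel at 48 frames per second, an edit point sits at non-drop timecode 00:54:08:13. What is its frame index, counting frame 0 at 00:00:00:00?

Total seconds to the label: (0 × 3600 + 54 × 60 + 8) = 3248.
Frame index = 3248 × 48 + 13 = 155917.

155917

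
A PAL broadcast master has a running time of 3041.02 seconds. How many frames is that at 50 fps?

Frames = 3041.02 × 50 = 152051.

152051 frames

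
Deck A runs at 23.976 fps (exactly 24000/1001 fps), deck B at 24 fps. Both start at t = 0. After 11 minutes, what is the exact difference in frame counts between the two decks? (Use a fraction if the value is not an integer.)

1440/91 frames

11 min = 660 s.
A emits 24000/1001 × 660 = 1440000/91 frames; B emits 24 × 660 = 15840.
Difference = 1440/91 frames (≈ 15.8242); B is ahead of A.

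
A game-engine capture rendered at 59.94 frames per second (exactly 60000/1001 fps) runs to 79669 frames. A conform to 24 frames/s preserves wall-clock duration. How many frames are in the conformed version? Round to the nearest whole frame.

Frames at target rate = 79669 × (24) / (60000/1001) = 79748669/2500 ≈ 31899.468.
Nearest whole frame: 31899.

31899 frames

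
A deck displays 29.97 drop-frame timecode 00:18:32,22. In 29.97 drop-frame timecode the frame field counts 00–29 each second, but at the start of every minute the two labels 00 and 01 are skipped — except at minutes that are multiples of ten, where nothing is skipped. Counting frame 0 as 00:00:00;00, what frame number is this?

33348

Complete 10-minute blocks: 1, each 17982 frames → 17982.
Remaining 8 whole minutes in the current block: 1800 + 7 × 1798 = 14386 frames.
Within the current minute: 32 × 30 + 22 − 2 = 980 (labels ;00/;01 skipped at this minute). Total = 17982 + 14386 + 980 = 33348.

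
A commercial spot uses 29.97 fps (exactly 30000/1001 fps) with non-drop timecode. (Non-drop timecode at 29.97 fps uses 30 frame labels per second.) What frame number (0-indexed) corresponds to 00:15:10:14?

Total seconds to the label: (0 × 3600 + 15 × 60 + 10) = 910.
Frame index = 910 × 30 + 14 = 27314.

frame 27314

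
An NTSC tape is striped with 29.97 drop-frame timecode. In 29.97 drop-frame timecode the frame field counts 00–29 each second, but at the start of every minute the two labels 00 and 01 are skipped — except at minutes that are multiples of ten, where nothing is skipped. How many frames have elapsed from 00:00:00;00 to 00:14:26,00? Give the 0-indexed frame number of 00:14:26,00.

25954

Complete 10-minute blocks: 1, each 17982 frames → 17982.
Remaining 4 whole minutes in the current block: 1800 + 3 × 1798 = 7194 frames.
Within the current minute: 26 × 30 + 0 − 2 = 778 (labels ;00/;01 skipped at this minute). Total = 17982 + 7194 + 778 = 25954.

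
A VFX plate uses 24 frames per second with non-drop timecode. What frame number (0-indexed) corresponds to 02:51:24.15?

frame 246831

Total seconds to the label: (2 × 3600 + 51 × 60 + 24) = 10284.
Frame index = 10284 × 24 + 15 = 246831.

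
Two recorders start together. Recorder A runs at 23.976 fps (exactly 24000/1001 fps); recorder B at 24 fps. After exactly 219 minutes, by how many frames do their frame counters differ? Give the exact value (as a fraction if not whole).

315360/1001 frames

219 min = 13140 s.
A emits 24000/1001 × 13140 = 315360000/1001 frames; B emits 24 × 13140 = 315360.
Difference = 315360/1001 frames (≈ 315.0450); B is ahead of A.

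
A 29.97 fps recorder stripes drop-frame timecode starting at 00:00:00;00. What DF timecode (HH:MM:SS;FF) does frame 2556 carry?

Each 10-minute DF block holds 10 × 60 × 30 − 9 × 2 = 17982 frames. 2556 ÷ 17982 → 0 full blocks, remainder 2556.
Within the partial block the first minute is 1800 frames and each further minute 1798, so 1 further minute boundary passed. Total skipped labels = 18 × 0 + 2 × 1 = 2.
Non-drop label index = 2556 + 2 = 2558; at 30 labels/s that is 00:01:25:08, i.e. DF 00:01:25;08.

00:01:25;08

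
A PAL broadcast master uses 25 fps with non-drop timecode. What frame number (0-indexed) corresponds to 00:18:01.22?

Total seconds to the label: (0 × 3600 + 18 × 60 + 1) = 1081.
Frame index = 1081 × 25 + 22 = 27047.

frame 27047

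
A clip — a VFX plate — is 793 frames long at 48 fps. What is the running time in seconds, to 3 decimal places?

Running time = 793 × 1/48 = 793/48 s ≈ 16.521 s.

16.521 seconds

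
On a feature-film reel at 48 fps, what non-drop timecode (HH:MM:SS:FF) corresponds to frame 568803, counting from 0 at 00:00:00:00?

03:17:30:03

568803 ÷ 48 = 11850 full seconds, remainder 3 frames.
11850 s = 3 h 17 min 30 s.
Timecode: 03:17:30:03.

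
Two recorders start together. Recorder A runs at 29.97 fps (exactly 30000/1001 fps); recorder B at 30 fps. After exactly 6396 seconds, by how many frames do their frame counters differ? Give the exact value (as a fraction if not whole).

14760/77 frames

A emits 30000/1001 × 6396 = 14760000/77 frames; B emits 30 × 6396 = 191880.
Difference = 14760/77 frames (≈ 191.6883); B is ahead of A.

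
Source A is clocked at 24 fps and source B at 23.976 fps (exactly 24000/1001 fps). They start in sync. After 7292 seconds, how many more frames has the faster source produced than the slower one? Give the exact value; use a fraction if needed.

175008/1001 frames

A emits 24 × 7292 = 175008 frames; B emits 24000/1001 × 7292 = 175008000/1001.
Difference = 175008/1001 frames (≈ 174.8332); B is behind A.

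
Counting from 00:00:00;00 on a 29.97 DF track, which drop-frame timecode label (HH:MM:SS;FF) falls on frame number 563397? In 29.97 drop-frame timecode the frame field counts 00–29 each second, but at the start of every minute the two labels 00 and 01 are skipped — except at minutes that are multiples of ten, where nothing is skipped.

05:13:18;21

Ten DF minutes hold 17982 frames, so frame 563397 lies in block 31 (frames 557442–575423) with 5955 frames into that block.
The block's first minute is 1800 frames and the rest 1798 each; 5955 frames reaches minute 3, so 31 × 18 + 3 × 2 = 564 labels have been skipped so far.
Adding those back, label number 563397 + 564 = 563961 at 30 labels/s is 18798 s + 21 f = 5 h 13 min 18 s frame 21, i.e. 05:13:18;21.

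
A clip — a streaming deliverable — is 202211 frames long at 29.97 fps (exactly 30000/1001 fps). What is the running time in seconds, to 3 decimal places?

Running time = 202211 × 1001/30000 = 202413211/30000 s ≈ 6747.107 s.

6747.107 seconds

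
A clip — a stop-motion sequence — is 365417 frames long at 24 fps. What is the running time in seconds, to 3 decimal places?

Running time = 365417 × 1/24 = 365417/24 s ≈ 15225.708 s.

15225.708 seconds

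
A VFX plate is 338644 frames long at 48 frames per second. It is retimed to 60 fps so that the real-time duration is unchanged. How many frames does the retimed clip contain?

423305 frames

Target frames = source frames × (target rate / source rate) = 338644 × (60)/(48) = 338644 × 5/4 = 423305.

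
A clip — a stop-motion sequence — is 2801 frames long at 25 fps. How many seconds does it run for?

112.04 seconds

Running time = 2801 / (25) = 112.04 s.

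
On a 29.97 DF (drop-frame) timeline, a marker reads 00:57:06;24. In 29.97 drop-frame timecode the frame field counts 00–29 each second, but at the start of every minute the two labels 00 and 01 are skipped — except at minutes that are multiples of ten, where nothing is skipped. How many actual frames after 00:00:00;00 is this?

As if non-drop at 30 labels/s: (0 × 3600 + 57 × 60 + 6) × 30 + 24 = 102804.
Minute boundaries passed: 57; those not divisible by 10: 57 − 5 = 52; dropped labels = 2 × 52 = 104.
Actual frame index = 102804 − 104 = 102700.

102700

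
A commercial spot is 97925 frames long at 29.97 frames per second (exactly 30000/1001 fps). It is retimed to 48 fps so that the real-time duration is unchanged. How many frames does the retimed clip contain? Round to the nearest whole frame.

156837 frames

Frames at target rate = 97925 × (48) / (30000/1001) = 3920917/25 ≈ 156836.680.
Nearest whole frame: 156837.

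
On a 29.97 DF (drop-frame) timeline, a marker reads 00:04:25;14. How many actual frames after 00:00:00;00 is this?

7956

As if non-drop at 30 labels/s: (0 × 3600 + 4 × 60 + 25) × 30 + 14 = 7964.
Minute boundaries passed: 4; those not divisible by 10: 4 − 0 = 4; dropped labels = 2 × 4 = 8.
Actual frame index = 7964 − 8 = 7956.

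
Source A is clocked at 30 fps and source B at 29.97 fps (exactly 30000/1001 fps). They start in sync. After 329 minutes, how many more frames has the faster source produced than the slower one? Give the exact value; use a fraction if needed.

84600/143 frames

329 min = 19740 s.
A emits 30 × 19740 = 592200 frames; B emits 30000/1001 × 19740 = 84600000/143.
Difference = 84600/143 frames (≈ 591.6084); B is behind A.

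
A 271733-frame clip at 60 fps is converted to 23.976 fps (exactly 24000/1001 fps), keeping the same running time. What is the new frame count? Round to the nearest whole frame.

Frames at target rate = 271733 × (24000/1001) / (60) = 1411600/13 ≈ 108584.615.
Nearest whole frame: 108585.

108585 frames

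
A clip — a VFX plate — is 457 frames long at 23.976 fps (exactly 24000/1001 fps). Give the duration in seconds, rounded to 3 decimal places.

Running time = 457 × 1001/24000 = 457457/24000 s ≈ 19.061 s.

19.061 seconds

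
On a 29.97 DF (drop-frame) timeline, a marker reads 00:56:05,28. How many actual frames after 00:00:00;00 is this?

100876

Complete 10-minute blocks: 5, each 17982 frames → 89910.
Remaining 6 whole minutes in the current block: 1800 + 5 × 1798 = 10790 frames.
Within the current minute: 5 × 30 + 28 − 2 = 176 (labels ;00/;01 skipped at this minute). Total = 89910 + 10790 + 176 = 100876.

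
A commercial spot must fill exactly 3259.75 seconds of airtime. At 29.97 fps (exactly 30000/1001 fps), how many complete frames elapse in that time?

97694 frames

Frames = 3259.75 × 30000/1001 = 7522500/77 ≈ 97694.8052.
Complete frames: 97694.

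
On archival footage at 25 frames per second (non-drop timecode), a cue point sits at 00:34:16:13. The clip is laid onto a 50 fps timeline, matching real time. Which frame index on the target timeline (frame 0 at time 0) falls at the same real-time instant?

Source frame index: (0×3600 + 34×60 + 16) × 25 + 13 = 51413.
Real time: 51413 / (25) = 51413/25 s.
Target frame: (51413/25) × (50) = 102826.

frame 102826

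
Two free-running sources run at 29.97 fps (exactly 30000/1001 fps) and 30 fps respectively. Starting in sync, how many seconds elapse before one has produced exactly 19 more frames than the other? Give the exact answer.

19019/30 seconds

The gap grows by |30 − 30000/1001| = 30/1001 frames per second.
Time for a 19-frame gap: 19 ÷ (30/1001) = 19019/30 s.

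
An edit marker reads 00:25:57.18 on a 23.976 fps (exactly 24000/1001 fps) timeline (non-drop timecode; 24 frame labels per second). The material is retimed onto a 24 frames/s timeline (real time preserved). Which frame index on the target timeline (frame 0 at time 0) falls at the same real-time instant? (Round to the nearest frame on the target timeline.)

frame 37423

Source frame index: (0×3600 + 25×60 + 57) × 24 + 18 = 37386.
Real time: 37386 / (24000/1001) = 6237231/4000 s.
Target frame: (6237231/4000) × (24) = 18711693/500 ≈ 37423.386 → 37423.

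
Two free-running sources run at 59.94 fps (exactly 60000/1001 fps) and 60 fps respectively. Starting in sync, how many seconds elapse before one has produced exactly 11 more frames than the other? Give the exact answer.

The gap grows by |60 − 60000/1001| = 60/1001 frames per second.
Time for a 11-frame gap: 11 ÷ (60/1001) = 11011/60 s.

11011/60 seconds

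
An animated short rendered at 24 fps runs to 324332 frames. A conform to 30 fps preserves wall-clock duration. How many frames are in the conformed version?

Frames at target rate = 324332 × (30) / (24) = 405415.

405415 frames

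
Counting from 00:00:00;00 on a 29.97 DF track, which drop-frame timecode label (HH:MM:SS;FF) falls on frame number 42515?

00:23:38;17

Each 10-minute DF block holds 10 × 60 × 30 − 9 × 2 = 17982 frames. 42515 ÷ 17982 → 2 full blocks, remainder 6551.
Within the partial block the first minute is 1800 frames and each further minute 1798, so 3 further minute boundaries passed. Total skipped labels = 18 × 2 + 2 × 3 = 42.
Non-drop label index = 42515 + 42 = 42557; at 30 labels/s that is 00:23:38:17, i.e. DF 00:23:38;17.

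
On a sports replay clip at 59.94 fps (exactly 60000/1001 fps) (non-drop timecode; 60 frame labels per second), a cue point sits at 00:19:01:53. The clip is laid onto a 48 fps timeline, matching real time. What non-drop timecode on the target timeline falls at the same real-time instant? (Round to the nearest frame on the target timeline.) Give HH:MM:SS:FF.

Source frame index: (0×3600 + 19×60 + 1) × 60 + 53 = 68513.
Real time: 68513 / (60000/1001) = 68581513/60000 s.
Target frame: (68581513/60000) × (48) = 68581513/1250 ≈ 54865.210 → 54865.
At 48 labels/s: frame 54865 → 00:19:03:01.

00:19:03:01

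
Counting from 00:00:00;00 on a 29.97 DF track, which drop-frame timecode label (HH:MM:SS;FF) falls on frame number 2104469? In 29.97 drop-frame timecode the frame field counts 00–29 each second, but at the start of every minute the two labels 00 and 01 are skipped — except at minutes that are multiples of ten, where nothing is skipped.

19:30:19;05

Ten DF minutes hold 17982 frames, so frame 2104469 lies in block 117 (frames 2103894–2121875) with 575 frames into that block.
The block's first minute is 1800 frames and the rest 1798 each; 575 frames reaches minute 0, so 117 × 18 + 0 × 2 = 2106 labels have been skipped so far.
Adding those back, label number 2104469 + 2106 = 2106575 at 30 labels/s is 70219 s + 5 f = 19 h 30 min 19 s frame 5, i.e. 19:30:19;05.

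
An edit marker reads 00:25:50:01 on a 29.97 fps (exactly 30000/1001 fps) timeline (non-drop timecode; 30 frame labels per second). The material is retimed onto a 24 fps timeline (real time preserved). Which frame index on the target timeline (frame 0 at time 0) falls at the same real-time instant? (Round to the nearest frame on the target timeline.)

Source frame index: (0×3600 + 25×60 + 50) × 30 + 1 = 46501.
Real time: 46501 / (30000/1001) = 46547501/30000 s.
Target frame: (46547501/30000) × (24) = 46547501/1250 ≈ 37238.001 → 37238.

frame 37238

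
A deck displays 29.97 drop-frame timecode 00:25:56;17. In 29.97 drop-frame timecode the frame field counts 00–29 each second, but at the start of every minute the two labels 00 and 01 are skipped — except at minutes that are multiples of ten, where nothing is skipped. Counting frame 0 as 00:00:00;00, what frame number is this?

Complete 10-minute blocks: 2, each 17982 frames → 35964.
Remaining 5 whole minutes in the current block: 1800 + 4 × 1798 = 8992 frames.
Within the current minute: 56 × 30 + 17 − 2 = 1695 (labels ;00/;01 skipped at this minute). Total = 35964 + 8992 + 1695 = 46651.

46651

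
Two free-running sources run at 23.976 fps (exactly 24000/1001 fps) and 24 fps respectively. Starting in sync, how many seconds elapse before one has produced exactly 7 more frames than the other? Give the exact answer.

7007/24 seconds

The gap grows by |24 − 24000/1001| = 24/1001 frames per second.
Time for a 7-frame gap: 7 ÷ (24/1001) = 7007/24 s.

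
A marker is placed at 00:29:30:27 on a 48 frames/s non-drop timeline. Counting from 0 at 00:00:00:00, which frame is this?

84987

Total seconds to the label: (0 × 3600 + 29 × 60 + 30) = 1770.
Frame index = 1770 × 48 + 27 = 84987.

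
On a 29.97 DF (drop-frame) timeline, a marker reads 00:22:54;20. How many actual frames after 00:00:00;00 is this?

41200

Complete 10-minute blocks: 2, each 17982 frames → 35964.
Remaining 2 whole minutes in the current block: 1800 + 1 × 1798 = 3598 frames.
Within the current minute: 54 × 30 + 20 − 2 = 1638 (labels ;00/;01 skipped at this minute). Total = 35964 + 3598 + 1638 = 41200.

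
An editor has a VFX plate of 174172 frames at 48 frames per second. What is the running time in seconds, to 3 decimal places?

3628.583 seconds

Running time = 174172 × 1/48 = 43543/12 s ≈ 3628.583 s.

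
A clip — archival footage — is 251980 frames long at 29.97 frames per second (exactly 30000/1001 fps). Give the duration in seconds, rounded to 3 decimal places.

8407.733 seconds

Running time = 251980 × 1001/30000 = 12611599/1500 s ≈ 8407.733 s.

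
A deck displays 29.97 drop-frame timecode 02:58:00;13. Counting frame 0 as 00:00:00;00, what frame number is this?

Complete 10-minute blocks: 17, each 17982 frames → 305694.
Remaining 8 whole minutes in the current block: 1800 + 7 × 1798 = 14386 frames.
Within the current minute: 0 × 30 + 13 − 2 = 11 (labels ;00/;01 skipped at this minute). Total = 305694 + 14386 + 11 = 320091.

320091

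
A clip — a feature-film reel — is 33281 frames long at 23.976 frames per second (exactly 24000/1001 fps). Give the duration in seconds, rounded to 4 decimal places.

1388.0950 seconds

Running time = 33281 × 1001/24000 = 33314281/24000 s ≈ 1388.0950 s.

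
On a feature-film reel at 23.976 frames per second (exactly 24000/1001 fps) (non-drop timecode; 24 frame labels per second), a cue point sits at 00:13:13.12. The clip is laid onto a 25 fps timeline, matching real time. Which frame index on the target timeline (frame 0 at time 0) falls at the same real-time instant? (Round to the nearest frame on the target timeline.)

Source frame index: (0×3600 + 13×60 + 13) × 24 + 12 = 19044.
Real time: 19044 / (24000/1001) = 1588587/2000 s.
Target frame: (1588587/2000) × (25) = 1588587/80 ≈ 19857.338 → 19857.

frame 19857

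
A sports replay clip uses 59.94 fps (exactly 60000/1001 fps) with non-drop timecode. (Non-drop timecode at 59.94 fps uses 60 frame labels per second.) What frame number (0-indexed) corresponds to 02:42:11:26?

583886

Total seconds to the label: (2 × 3600 + 42 × 60 + 11) = 9731.
Frame index = 9731 × 60 + 26 = 583886.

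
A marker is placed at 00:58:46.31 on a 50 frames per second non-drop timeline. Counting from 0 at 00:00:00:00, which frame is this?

frame 176331

Total seconds to the label: (0 × 3600 + 58 × 60 + 46) = 3526.
Frame index = 3526 × 50 + 31 = 176331.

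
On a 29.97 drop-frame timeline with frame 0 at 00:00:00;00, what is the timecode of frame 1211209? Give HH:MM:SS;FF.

11:13:34;01

Each 10-minute DF block holds 10 × 60 × 30 − 9 × 2 = 17982 frames. 1211209 ÷ 17982 → 67 full blocks, remainder 6415.
Within the partial block the first minute is 1800 frames and each further minute 1798, so 3 further minute boundaries passed. Total skipped labels = 18 × 67 + 2 × 3 = 1212.
Non-drop label index = 1211209 + 1212 = 1212421; at 30 labels/s that is 11:13:34:01, i.e. DF 11:13:34;01.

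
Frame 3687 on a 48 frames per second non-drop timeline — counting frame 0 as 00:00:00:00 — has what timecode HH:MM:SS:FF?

00:01:16:39

3687 ÷ 48 = 76 full seconds, remainder 39 frames.
76 s = 0 h 1 min 16 s.
Timecode: 00:01:16:39.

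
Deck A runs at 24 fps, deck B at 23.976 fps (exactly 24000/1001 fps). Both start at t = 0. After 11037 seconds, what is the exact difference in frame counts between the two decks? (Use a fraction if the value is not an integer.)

A emits 24 × 11037 = 264888 frames; B emits 24000/1001 × 11037 = 20376000/77.
Difference = 20376/77 frames (≈ 264.6234); B is behind A.

20376/77 frames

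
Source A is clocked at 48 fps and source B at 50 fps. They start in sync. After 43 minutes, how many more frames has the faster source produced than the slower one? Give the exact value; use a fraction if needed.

43 min = 2580 s.
A emits 48 × 2580 = 123840 frames; B emits 50 × 2580 = 129000.
Difference = 5160 frames; B is ahead of A.

5160 frames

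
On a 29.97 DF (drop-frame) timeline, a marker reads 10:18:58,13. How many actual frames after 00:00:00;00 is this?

As if non-drop at 30 labels/s: (10 × 3600 + 18 × 60 + 58) × 30 + 13 = 1114153.
Minute boundaries passed: 618; those not divisible by 10: 618 − 61 = 557; dropped labels = 2 × 557 = 1114.
Actual frame index = 1114153 − 1114 = 1113039.

1113039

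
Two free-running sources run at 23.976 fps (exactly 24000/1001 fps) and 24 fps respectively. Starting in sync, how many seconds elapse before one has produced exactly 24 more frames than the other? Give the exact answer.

The gap grows by |24 − 24000/1001| = 24/1001 frames per second.
Time for a 24-frame gap: 24 ÷ (24/1001) = 1001 s.

1001 seconds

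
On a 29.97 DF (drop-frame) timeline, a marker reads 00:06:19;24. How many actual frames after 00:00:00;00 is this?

11382

Complete 10-minute blocks: 0, each 17982 frames → 0.
Remaining 6 whole minutes in the current block: 1800 + 5 × 1798 = 10790 frames.
Within the current minute: 19 × 30 + 24 − 2 = 592 (labels ;00/;01 skipped at this minute). Total = 0 + 10790 + 592 = 11382.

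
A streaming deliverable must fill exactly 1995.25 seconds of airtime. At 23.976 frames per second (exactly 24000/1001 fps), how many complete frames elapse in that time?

Frames = 1995.25 × 24000/1001 = 47886000/1001 ≈ 47838.1618.
Complete frames: 47838.

47838 frames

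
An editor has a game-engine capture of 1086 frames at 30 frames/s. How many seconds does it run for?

Running time = 1086 / (30) = 36.2 s.

36.2 seconds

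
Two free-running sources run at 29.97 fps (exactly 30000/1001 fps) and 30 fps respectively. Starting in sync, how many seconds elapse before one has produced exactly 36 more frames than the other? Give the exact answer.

1201.2 seconds

The gap grows by |30 − 30000/1001| = 30/1001 frames per second.
Time for a 36-frame gap: 36 ÷ (30/1001) = 1201.2 s.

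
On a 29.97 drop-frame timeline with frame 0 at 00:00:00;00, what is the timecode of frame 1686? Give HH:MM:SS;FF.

00:00:56;06

Each 10-minute DF block holds 10 × 60 × 30 − 9 × 2 = 17982 frames. 1686 ÷ 17982 → 0 full blocks, remainder 1686.
Within the partial block the first minute is 1800 frames and each further minute 1798, so 0 further minute boundaries passed. Total skipped labels = 18 × 0 + 2 × 0 = 0.
Non-drop label index = 1686 + 0 = 1686; at 30 labels/s that is 00:00:56:06, i.e. DF 00:00:56;06.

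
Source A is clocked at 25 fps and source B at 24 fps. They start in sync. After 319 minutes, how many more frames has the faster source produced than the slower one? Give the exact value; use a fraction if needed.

19140 frames

319 min = 19140 s.
A emits 25 × 19140 = 478500 frames; B emits 24 × 19140 = 459360.
Difference = 19140 frames; B is behind A.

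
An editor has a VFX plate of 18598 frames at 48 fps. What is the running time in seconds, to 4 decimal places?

387.4583 seconds

Running time = 18598 × 1/48 = 9299/24 s ≈ 387.4583 s.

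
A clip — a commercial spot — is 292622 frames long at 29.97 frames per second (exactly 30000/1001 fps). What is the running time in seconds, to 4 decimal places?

9763.8207 seconds

Running time = 292622 × 1001/30000 = 146457311/15000 s ≈ 9763.8207 s.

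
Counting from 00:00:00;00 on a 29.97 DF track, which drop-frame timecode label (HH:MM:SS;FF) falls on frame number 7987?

00:04:26;15

Ten DF minutes hold 17982 frames, so frame 7987 lies in block 0 (frames 0–17981) with 7987 frames into that block.
The block's first minute is 1800 frames and the rest 1798 each; 7987 frames reaches minute 4, so 0 × 18 + 4 × 2 = 8 labels have been skipped so far.
Adding those back, label number 7987 + 8 = 7995 at 30 labels/s is 266 s + 15 f = 0 h 4 min 26 s frame 15, i.e. 00:04:26;15.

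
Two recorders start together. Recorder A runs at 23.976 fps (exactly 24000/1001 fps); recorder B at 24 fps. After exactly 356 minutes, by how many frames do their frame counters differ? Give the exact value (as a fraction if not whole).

356 min = 21360 s.
A emits 24000/1001 × 21360 = 512640000/1001 frames; B emits 24 × 21360 = 512640.
Difference = 512640/1001 frames (≈ 512.1279); B is ahead of A.

512640/1001 frames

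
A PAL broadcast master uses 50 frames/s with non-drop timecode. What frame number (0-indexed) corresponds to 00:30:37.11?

frame 91861

Total seconds to the label: (0 × 3600 + 30 × 60 + 37) = 1837.
Frame index = 1837 × 50 + 11 = 91861.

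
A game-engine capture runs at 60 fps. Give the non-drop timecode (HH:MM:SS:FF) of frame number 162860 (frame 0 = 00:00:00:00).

00:45:14:20

162860 ÷ 60 = 2714 full seconds, remainder 20 frames.
2714 s = 0 h 45 min 14 s.
Timecode: 00:45:14:20.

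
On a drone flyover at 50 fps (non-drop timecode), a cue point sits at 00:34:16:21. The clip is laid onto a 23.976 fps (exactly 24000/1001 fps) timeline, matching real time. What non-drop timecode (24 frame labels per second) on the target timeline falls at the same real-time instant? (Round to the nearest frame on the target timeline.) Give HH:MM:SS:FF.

00:34:14:09

Source frame index: (0×3600 + 34×60 + 16) × 50 + 21 = 102821.
Real time: 102821 / (50) = 102821/50 s.
Target frame: (102821/50) × (24000/1001) = 49354080/1001 ≈ 49304.775 → 49305.
At 24 labels/s: frame 49305 → 00:34:14:09.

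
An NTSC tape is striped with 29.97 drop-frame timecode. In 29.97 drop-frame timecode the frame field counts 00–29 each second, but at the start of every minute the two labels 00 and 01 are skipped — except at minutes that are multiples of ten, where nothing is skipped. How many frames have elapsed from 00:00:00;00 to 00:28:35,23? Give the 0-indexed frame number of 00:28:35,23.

51421

As if non-drop at 30 labels/s: (0 × 3600 + 28 × 60 + 35) × 30 + 23 = 51473.
Minute boundaries passed: 28; those not divisible by 10: 28 − 2 = 26; dropped labels = 2 × 26 = 52.
Actual frame index = 51473 − 52 = 51421.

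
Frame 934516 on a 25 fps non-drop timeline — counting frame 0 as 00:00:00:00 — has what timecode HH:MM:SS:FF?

10:23:00:16

934516 ÷ 25 = 37380 full seconds, remainder 16 frames.
37380 s = 10 h 23 min 0 s.
Timecode: 10:23:00:16.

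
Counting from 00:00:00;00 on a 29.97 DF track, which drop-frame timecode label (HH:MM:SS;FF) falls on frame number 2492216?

23:05:57;00

Each 10-minute DF block holds 10 × 60 × 30 − 9 × 2 = 17982 frames. 2492216 ÷ 17982 → 138 full blocks, remainder 10700.
Within the partial block the first minute is 1800 frames and each further minute 1798, so 5 further minute boundaries passed. Total skipped labels = 18 × 138 + 2 × 5 = 2494.
Non-drop label index = 2492216 + 2494 = 2494710; at 30 labels/s that is 23:05:57:00, i.e. DF 23:05:57;00.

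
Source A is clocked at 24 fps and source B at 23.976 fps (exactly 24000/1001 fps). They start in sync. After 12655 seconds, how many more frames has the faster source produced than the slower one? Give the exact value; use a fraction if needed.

303720/1001 frames

A emits 24 × 12655 = 303720 frames; B emits 24000/1001 × 12655 = 303720000/1001.
Difference = 303720/1001 frames (≈ 303.4166); B is behind A.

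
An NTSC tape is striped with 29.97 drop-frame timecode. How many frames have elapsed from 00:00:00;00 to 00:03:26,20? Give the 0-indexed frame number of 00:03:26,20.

Complete 10-minute blocks: 0, each 17982 frames → 0.
Remaining 3 whole minutes in the current block: 1800 + 2 × 1798 = 5396 frames.
Within the current minute: 26 × 30 + 20 − 2 = 798 (labels ;00/;01 skipped at this minute). Total = 0 + 5396 + 798 = 6194.

6194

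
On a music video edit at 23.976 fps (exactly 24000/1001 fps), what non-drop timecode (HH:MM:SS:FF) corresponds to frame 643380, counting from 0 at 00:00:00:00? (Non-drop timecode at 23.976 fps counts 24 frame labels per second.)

643380 ÷ 24 = 26807 full seconds, remainder 12 frames.
26807 s = 7 h 26 min 47 s.
Timecode: 07:26:47:12.

07:26:47:12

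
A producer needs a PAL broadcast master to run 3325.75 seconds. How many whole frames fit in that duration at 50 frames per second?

Frames = 3325.75 × 50 = 332575/2 ≈ 166287.5000.
Complete frames: 166287.

166287 frames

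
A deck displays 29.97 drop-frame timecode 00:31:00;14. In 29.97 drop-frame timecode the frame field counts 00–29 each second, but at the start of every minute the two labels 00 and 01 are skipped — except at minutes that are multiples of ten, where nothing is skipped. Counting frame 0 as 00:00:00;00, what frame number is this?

Complete 10-minute blocks: 3, each 17982 frames → 53946.
Remaining 1 whole minute in the current block: 1800 + 0 × 1798 = 1800 frames.
Within the current minute: 0 × 30 + 14 − 2 = 12 (labels ;00/;01 skipped at this minute). Total = 53946 + 1800 + 12 = 55758.

55758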